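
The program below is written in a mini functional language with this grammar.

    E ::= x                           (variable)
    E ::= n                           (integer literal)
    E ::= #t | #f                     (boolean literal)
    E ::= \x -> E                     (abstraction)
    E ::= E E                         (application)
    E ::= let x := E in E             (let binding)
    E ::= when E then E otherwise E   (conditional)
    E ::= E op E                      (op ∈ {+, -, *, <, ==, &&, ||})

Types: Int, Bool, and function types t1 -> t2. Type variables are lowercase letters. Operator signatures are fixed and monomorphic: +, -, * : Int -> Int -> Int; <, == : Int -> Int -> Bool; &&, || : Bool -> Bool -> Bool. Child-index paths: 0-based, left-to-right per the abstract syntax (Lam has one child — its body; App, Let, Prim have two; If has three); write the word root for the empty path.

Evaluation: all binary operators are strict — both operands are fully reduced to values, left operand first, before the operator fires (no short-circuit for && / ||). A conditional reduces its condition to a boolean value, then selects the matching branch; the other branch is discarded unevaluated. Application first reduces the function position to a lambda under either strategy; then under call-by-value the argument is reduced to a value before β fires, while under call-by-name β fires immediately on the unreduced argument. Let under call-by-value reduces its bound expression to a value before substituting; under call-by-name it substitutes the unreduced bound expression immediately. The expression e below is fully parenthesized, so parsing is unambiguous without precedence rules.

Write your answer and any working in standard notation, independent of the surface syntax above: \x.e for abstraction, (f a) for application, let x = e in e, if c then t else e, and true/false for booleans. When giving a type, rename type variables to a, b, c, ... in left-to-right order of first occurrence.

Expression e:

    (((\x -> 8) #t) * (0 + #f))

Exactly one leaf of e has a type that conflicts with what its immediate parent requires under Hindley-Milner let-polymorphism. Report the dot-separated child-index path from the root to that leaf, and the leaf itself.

Answer: 1.1 : false

Working:
\x._ : a -> Int
  unify a -> Int ~ Bool -> b
  unify a ~ Bool
  unify Int ~ b
_ _ : Int
  unify Int ~ Int
  unify Int ~ Int
  unify Bool ~ Int
  FAIL: mismatch Bool ~ Int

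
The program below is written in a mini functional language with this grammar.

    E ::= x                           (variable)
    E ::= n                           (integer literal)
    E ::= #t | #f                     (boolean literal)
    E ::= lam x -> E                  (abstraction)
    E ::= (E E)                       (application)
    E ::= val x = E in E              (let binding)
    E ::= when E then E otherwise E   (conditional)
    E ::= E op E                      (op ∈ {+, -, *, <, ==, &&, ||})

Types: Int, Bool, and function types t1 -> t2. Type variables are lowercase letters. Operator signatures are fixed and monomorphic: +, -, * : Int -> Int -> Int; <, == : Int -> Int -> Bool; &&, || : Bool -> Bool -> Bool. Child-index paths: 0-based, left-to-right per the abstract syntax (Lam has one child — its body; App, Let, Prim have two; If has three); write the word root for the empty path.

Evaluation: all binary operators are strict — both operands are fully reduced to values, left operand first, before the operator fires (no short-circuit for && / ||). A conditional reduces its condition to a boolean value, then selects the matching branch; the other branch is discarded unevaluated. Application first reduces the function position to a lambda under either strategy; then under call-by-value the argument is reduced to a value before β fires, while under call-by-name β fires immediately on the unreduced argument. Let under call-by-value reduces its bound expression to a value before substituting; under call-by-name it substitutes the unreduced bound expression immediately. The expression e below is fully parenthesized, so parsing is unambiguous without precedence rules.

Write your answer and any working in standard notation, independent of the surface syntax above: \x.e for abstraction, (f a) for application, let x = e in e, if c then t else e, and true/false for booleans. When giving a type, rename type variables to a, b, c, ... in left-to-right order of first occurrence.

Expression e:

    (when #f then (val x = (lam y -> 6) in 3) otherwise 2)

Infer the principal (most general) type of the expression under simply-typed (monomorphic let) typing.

Trace:
  unify Bool ~ Bool
\y._ : a -> Int
let x : a -> Int
  unify Int ~ Int

Answer: Int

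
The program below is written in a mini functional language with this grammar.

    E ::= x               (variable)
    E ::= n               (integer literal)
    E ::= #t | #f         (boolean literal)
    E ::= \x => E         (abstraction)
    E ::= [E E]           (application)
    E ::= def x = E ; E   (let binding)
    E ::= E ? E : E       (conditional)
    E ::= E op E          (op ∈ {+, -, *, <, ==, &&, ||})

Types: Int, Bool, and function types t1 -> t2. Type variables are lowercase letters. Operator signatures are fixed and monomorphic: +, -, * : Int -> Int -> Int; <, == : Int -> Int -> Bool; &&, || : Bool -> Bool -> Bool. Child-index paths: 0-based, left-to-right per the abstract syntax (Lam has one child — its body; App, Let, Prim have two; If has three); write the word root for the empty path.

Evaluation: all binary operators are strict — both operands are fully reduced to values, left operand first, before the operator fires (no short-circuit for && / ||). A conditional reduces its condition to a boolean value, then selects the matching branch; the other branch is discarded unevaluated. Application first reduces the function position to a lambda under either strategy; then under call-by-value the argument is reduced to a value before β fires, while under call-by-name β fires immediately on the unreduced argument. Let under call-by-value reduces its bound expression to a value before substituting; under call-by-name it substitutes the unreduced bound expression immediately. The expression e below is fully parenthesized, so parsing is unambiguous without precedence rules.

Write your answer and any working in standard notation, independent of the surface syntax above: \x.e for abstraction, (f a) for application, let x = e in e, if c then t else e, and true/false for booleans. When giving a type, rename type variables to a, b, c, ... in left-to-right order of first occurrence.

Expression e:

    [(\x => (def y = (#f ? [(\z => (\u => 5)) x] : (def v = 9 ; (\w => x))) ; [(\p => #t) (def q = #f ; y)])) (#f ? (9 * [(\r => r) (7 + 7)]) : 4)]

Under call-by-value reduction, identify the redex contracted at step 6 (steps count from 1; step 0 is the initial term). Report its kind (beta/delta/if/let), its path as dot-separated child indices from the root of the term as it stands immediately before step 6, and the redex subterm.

Answer: let at 1 : (let q = false in (\w.4))

Derivation:
step 0: ((\x.(let y = (if false then ((\z.(\u.5)) x) else (let v = 9 in (\w.x))) in ((\p.true) (let q = false in y)))) (if false then (9 * ((\r.r) (7 + 7))) else 4))
step 1: [if@1] ((\x.(let y = (if false then ((\z.(\u.5)) x) else (let v = 9 in (\w.x))) in ((\p.true) (let q = false in y)))) 4)
step 2: [beta@root] (let y = (if false then ((\z.(\u.5)) 4) else (let v = 9 in (\w.4))) in ((\p.true) (let q = false in y)))
step 3: [if@0] (let y = (let v = 9 in (\w.4)) in ((\p.true) (let q = false in y)))
step 4: [let@0] (let y = (\w.4) in ((\p.true) (let q = false in y)))
step 5: [let@root] ((\p.true) (let q = false in (\w.4)))
step 6: [let@1] ((\p.true) (\w.4))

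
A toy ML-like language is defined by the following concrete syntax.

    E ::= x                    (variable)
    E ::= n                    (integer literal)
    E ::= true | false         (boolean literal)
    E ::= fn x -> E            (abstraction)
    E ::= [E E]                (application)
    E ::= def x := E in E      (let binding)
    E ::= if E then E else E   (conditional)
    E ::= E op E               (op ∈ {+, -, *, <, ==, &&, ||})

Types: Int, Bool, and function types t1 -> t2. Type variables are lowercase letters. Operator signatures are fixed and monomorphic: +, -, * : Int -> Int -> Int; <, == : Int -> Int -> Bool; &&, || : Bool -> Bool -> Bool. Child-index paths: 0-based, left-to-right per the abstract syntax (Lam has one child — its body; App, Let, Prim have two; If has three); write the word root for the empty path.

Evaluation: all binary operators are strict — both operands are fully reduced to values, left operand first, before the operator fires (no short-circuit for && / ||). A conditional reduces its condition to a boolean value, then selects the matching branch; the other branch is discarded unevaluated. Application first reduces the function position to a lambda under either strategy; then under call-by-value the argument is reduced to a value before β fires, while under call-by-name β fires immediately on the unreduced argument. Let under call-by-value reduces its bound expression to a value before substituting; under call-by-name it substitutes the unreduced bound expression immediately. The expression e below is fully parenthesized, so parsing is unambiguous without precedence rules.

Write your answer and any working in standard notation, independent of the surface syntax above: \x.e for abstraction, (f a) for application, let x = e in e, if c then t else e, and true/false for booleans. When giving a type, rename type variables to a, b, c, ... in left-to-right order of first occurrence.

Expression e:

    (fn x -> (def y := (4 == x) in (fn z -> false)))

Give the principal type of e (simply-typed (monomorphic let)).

Trace:
  unify Int ~ Int
x : a
  unify a ~ Int
let y : Bool
\z._ : b -> Bool
\x._ : Int -> b -> Bool

Answer: Int -> a -> Bool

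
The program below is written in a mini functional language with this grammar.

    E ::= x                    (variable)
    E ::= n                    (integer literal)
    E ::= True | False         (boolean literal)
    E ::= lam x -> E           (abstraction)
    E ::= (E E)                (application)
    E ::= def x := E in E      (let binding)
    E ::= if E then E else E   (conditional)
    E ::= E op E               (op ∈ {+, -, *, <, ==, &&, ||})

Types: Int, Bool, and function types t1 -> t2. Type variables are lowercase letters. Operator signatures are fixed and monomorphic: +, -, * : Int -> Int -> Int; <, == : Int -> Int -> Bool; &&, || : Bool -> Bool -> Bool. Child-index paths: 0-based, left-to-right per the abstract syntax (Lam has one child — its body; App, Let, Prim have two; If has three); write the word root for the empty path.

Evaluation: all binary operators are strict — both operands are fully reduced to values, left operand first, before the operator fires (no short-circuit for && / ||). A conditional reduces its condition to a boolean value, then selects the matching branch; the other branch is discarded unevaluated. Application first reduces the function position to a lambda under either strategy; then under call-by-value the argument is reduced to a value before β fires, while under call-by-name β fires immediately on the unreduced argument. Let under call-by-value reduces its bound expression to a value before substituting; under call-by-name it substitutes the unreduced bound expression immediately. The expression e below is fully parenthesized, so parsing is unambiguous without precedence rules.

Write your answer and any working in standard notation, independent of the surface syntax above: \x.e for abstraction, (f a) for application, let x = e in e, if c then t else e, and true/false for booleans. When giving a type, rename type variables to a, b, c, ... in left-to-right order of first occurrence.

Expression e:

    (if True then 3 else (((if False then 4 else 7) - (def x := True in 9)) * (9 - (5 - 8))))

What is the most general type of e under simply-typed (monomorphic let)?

Answer: Int

Trace:
  unify Bool ~ Bool
  unify Bool ~ Bool
  unify Int ~ Int
  unify Int ~ Int
let x : Bool
  unify Int ~ Int
  unify Int ~ Int
  unify Int ~ Int
  unify Int ~ Int
  unify Int ~ Int
  unify Int ~ Int
  unify Int ~ Int
  unify Int ~ Int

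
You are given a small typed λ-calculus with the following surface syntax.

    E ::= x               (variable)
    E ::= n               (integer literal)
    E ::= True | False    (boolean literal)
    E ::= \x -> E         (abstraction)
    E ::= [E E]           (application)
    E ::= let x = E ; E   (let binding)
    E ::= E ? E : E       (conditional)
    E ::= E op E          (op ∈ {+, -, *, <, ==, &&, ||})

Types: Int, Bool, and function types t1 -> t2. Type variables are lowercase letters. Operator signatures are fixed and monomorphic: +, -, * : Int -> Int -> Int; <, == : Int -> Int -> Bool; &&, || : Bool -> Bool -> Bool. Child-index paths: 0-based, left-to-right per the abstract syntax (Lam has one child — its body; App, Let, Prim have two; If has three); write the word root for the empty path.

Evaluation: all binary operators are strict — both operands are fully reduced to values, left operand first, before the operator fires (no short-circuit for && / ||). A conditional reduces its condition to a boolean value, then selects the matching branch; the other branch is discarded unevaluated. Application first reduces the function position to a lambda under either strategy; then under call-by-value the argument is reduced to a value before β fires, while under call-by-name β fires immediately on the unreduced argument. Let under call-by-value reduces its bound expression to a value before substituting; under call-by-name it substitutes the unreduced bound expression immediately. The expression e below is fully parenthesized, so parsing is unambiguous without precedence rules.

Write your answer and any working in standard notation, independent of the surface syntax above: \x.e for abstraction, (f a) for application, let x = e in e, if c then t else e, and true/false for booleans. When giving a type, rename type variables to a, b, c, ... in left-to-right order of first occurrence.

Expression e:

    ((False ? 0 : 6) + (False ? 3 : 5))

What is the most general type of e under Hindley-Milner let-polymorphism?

Answer: Int

Trace:
  unify Bool ~ Bool
  unify Int ~ Int
  unify Int ~ Int
  unify Bool ~ Bool
  unify Int ~ Int
  unify Int ~ Int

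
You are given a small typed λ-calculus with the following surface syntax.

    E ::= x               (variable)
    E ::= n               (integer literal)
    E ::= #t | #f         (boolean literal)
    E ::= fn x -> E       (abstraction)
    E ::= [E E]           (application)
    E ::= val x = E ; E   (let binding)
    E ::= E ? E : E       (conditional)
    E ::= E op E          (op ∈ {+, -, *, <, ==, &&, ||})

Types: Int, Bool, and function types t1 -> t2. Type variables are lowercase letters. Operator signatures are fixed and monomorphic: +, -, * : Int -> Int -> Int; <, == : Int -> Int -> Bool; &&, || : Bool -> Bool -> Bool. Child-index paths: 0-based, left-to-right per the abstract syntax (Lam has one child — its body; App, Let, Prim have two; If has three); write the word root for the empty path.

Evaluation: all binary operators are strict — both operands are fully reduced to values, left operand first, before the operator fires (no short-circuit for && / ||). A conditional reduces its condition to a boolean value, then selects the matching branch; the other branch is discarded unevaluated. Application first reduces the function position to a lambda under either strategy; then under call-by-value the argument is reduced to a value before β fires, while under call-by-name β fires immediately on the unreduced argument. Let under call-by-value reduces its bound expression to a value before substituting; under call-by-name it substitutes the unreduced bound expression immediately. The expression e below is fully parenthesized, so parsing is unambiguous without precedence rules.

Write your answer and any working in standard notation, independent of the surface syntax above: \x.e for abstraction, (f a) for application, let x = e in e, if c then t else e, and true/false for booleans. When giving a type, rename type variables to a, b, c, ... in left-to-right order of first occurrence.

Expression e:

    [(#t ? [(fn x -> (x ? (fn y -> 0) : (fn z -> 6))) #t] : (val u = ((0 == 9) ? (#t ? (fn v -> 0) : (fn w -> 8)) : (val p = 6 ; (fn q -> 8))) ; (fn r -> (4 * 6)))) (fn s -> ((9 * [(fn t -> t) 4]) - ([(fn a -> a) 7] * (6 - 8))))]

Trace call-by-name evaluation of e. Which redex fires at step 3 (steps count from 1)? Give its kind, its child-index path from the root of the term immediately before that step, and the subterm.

Working:
step 0: ((if true then ((\x.(if x then (\y.0) else (\z.6))) true) else (let u = (if (0 == 9) then (if true then (\v.0) else (\w.8)) else (let p = 6 in (\q.8))) in (\r.(4 * 6)))) (\s.((9 * ((\t.t) 4)) - (((\a.a) 7) * (6 - 8)))))
step 1: [if@0] (((\x.(if x then (\y.0) else (\z.6))) true) (\s.((9 * ((\t.t) 4)) - (((\a.a) 7) * (6 - 8)))))
step 2: [beta@0] ((if true then (\y.0) else (\z.6)) (\s.((9 * ((\t.t) 4)) - (((\a.a) 7) * (6 - 8)))))
step 3: [if@0] ((\y.0) (\s.((9 * ((\t.t) 4)) - (((\a.a) 7) * (6 - 8)))))

Answer: if at 0 : (if true then (\y.0) else (\z.6))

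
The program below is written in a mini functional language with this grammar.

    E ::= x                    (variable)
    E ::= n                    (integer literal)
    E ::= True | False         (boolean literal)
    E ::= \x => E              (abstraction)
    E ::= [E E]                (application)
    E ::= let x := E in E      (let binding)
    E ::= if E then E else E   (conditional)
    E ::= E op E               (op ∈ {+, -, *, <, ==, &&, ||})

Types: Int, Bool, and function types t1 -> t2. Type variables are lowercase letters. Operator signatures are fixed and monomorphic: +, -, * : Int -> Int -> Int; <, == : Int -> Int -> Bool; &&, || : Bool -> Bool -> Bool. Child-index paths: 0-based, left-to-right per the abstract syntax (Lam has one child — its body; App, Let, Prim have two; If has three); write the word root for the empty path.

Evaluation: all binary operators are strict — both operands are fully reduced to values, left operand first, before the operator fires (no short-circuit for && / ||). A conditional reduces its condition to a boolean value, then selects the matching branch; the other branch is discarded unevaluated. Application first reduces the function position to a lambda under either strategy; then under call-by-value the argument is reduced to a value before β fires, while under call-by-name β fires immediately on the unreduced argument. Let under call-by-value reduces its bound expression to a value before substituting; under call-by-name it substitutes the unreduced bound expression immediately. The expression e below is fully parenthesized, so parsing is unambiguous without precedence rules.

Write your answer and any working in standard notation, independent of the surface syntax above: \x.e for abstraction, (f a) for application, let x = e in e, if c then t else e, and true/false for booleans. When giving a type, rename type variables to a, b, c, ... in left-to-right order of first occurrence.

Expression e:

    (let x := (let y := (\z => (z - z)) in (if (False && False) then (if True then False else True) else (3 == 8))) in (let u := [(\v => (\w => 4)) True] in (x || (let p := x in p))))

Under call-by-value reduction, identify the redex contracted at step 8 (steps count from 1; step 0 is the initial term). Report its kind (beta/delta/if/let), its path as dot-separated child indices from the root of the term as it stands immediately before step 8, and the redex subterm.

Answer: let at 1 : (let p = false in p)

Derivation:
step 0: (let x = (let y = (\z.(z - z)) in (if (false && false) then (if true then false else true) else (3 == 8))) in (let u = ((\v.(\w.4)) true) in (x || (let p = x in p))))
step 1: [let@0] (let x = (if (false && false) then (if true then false else true) else (3 == 8)) in (let u = ((\v.(\w.4)) true) in (x || (let p = x in p))))
step 2: [delta@0.0] (let x = (if false then (if true then false else true) else (3 == 8)) in (let u = ((\v.(\w.4)) true) in (x || (let p = x in p))))
step 3: [if@0] (let x = (3 == 8) in (let u = ((\v.(\w.4)) true) in (x || (let p = x in p))))
step 4: [delta@0] (let x = false in (let u = ((\v.(\w.4)) true) in (x || (let p = x in p))))
step 5: [let@root] (let u = ((\v.(\w.4)) true) in (false || (let p = false in p)))
step 6: [beta@0] (let u = (\w.4) in (false || (let p = false in p)))
step 7: [let@root] (false || (let p = false in p))
step 8: [let@1] (false || false)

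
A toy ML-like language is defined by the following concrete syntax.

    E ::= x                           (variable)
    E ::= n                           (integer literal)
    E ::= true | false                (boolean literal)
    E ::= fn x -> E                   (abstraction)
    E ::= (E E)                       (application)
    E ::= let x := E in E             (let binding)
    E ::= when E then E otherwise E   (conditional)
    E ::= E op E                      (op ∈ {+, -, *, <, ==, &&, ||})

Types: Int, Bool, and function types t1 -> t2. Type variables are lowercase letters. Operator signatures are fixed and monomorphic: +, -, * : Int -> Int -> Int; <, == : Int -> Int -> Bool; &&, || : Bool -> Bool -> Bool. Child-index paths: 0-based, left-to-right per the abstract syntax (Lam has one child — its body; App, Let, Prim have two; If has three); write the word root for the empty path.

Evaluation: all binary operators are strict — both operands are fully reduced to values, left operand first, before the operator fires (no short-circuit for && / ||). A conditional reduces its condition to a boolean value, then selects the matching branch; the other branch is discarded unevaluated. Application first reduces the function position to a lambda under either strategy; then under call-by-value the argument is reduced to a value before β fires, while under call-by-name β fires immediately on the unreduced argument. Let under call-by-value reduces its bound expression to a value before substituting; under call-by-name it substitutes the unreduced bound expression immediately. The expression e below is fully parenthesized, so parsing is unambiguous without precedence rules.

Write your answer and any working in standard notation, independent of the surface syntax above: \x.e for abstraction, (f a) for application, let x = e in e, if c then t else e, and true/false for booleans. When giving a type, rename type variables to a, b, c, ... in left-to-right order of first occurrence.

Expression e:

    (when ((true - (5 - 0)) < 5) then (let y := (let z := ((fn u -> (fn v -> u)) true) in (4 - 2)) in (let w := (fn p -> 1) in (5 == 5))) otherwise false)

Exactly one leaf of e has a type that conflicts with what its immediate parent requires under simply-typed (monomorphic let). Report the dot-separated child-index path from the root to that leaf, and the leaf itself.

Answer: 0.0.0 : true

Trace:
  unify Bool ~ Int
  FAIL: mismatch Bool ~ Int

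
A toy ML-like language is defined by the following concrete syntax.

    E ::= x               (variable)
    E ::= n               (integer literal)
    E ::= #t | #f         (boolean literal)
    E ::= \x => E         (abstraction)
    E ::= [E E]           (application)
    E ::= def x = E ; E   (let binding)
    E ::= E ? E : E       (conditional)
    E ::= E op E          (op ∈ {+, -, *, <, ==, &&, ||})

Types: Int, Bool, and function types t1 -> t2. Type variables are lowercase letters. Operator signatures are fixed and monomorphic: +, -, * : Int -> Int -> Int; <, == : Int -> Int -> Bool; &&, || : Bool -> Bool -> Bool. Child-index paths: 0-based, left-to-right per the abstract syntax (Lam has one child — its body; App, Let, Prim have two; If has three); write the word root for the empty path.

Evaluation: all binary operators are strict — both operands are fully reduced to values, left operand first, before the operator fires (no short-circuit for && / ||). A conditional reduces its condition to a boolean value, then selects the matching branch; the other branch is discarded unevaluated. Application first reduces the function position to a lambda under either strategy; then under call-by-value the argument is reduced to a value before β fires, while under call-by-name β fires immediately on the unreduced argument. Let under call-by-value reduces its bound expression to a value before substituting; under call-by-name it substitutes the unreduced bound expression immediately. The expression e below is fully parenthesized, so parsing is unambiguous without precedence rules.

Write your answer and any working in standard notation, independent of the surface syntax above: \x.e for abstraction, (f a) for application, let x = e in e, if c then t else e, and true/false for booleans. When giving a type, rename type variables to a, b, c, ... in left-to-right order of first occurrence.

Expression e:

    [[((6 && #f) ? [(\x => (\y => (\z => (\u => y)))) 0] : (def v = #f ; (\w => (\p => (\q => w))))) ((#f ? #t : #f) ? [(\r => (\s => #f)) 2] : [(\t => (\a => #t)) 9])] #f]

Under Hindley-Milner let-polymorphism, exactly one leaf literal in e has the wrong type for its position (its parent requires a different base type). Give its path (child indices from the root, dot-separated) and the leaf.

Answer: 0.0.0.0 : 6

Derivation:
  unify Int ~ Bool
  FAIL: mismatch Int ~ Bool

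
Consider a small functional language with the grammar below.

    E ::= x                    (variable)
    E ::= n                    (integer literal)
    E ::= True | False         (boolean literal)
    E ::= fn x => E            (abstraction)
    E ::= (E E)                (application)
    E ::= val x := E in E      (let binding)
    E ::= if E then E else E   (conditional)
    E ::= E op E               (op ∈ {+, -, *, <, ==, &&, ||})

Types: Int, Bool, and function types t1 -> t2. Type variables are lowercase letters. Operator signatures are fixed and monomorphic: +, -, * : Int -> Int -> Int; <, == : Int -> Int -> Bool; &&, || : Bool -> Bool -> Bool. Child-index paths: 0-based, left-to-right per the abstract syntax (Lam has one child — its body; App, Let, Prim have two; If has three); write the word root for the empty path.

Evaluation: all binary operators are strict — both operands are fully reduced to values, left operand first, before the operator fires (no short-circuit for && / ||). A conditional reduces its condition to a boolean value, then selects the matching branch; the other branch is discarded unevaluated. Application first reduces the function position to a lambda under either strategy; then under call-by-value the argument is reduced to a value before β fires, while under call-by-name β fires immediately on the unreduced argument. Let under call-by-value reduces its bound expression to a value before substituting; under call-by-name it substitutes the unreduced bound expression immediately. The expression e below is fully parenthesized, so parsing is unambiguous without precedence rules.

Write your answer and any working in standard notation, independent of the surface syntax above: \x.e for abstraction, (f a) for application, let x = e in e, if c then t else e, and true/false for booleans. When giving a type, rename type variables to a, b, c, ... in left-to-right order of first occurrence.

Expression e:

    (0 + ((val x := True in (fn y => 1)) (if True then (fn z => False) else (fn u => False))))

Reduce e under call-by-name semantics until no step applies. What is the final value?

Derivation:
step 0: (0 + ((let x = true in (\y.1)) (if true then (\z.false) else (\u.false))))
step 1: [let@1.0] (0 + ((\y.1) (if true then (\z.false) else (\u.false))))
step 2: [beta@1] (0 + 1)
step 3: [delta@root] 1

Answer: 1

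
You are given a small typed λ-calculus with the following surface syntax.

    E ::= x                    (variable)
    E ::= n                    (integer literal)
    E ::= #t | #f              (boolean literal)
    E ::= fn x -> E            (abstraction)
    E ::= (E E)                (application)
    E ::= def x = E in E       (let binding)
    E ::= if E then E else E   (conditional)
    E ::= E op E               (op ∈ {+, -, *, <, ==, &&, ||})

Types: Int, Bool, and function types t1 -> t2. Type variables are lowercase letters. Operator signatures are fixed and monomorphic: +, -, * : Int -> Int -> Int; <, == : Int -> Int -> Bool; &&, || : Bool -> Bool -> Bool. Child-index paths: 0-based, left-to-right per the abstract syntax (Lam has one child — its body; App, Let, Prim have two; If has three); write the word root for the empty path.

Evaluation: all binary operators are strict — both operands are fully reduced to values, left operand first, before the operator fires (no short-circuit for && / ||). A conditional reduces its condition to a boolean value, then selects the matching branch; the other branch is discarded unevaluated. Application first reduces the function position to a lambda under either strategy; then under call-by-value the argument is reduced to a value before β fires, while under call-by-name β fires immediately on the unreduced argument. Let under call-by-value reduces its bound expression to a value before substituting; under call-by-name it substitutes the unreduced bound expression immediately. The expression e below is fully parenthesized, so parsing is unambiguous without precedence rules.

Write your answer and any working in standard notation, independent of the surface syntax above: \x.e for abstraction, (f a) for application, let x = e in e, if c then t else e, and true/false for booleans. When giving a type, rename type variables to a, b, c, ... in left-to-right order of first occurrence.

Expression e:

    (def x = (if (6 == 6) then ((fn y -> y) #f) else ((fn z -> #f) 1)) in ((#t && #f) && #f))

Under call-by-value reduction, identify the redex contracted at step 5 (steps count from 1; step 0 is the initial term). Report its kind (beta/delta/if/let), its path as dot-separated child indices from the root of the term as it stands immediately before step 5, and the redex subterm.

Answer: delta at 0 : (true && false)

Trace:
step 0: (let x = (if (6 == 6) then ((\y.y) false) else ((\z.false) 1)) in ((true && false) && false))
step 1: [delta@0.0] (let x = (if true then ((\y.y) false) else ((\z.false) 1)) in ((true && false) && false))
step 2: [if@0] (let x = ((\y.y) false) in ((true && false) && false))
step 3: [beta@0] (let x = false in ((true && false) && false))
step 4: [let@root] ((true && false) && false)
step 5: [delta@0] (false && false)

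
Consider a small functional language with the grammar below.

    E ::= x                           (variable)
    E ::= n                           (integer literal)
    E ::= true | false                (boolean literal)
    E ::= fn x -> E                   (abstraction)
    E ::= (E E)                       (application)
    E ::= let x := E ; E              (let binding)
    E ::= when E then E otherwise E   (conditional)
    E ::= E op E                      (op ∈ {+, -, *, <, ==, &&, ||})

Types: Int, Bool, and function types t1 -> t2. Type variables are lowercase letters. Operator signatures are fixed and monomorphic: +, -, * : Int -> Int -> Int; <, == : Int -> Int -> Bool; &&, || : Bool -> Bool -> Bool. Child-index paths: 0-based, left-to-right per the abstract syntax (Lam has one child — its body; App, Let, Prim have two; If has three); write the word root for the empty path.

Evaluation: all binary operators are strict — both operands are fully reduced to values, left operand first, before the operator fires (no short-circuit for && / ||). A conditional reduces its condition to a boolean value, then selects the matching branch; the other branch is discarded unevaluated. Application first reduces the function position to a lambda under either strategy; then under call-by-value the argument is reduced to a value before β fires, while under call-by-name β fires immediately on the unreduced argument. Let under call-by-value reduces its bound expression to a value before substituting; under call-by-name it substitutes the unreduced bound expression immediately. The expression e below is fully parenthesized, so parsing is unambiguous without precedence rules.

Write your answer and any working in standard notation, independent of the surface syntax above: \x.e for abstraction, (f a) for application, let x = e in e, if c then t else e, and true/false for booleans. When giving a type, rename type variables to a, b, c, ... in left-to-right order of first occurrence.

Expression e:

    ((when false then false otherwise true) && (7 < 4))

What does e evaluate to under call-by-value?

Answer: false

Working:
step 0: ((if false then false else true) && (7 < 4))
step 1: [if@0] (true && (7 < 4))
step 2: [delta@1] (true && false)
step 3: [delta@root] false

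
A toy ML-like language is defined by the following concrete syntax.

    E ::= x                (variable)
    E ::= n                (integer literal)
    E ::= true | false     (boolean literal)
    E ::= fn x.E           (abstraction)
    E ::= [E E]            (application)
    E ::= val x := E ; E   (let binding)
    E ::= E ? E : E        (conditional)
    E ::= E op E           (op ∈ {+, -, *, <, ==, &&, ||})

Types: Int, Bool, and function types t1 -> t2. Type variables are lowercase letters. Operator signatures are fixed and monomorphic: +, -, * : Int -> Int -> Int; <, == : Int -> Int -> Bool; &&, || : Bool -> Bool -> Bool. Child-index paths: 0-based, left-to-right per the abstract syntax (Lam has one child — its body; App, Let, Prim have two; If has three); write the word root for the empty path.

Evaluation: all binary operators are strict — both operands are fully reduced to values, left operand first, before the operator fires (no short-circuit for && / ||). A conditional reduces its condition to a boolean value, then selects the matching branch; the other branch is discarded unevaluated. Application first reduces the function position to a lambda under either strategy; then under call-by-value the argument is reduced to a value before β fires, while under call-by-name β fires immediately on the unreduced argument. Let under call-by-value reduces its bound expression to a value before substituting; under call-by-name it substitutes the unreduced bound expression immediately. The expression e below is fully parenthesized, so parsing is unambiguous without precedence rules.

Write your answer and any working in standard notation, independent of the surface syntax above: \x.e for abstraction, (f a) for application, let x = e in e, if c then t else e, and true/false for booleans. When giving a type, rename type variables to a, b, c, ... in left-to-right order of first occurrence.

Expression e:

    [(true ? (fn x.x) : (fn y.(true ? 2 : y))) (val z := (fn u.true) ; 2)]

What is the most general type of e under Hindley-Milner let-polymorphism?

Trace:
  unify Bool ~ Bool
x : a
\x._ : a -> a
  unify Bool ~ Bool
y : b
  unify Int ~ b
\y._ : Int -> Int
  unify a -> a ~ Int -> Int
  unify a ~ Int
  unify Int ~ Int
\u._ : c -> Bool
let z : forall. c -> Bool
  unify Int -> Int ~ Int -> d
  unify Int ~ Int
  unify Int ~ d
_ _ : Int

Answer: Int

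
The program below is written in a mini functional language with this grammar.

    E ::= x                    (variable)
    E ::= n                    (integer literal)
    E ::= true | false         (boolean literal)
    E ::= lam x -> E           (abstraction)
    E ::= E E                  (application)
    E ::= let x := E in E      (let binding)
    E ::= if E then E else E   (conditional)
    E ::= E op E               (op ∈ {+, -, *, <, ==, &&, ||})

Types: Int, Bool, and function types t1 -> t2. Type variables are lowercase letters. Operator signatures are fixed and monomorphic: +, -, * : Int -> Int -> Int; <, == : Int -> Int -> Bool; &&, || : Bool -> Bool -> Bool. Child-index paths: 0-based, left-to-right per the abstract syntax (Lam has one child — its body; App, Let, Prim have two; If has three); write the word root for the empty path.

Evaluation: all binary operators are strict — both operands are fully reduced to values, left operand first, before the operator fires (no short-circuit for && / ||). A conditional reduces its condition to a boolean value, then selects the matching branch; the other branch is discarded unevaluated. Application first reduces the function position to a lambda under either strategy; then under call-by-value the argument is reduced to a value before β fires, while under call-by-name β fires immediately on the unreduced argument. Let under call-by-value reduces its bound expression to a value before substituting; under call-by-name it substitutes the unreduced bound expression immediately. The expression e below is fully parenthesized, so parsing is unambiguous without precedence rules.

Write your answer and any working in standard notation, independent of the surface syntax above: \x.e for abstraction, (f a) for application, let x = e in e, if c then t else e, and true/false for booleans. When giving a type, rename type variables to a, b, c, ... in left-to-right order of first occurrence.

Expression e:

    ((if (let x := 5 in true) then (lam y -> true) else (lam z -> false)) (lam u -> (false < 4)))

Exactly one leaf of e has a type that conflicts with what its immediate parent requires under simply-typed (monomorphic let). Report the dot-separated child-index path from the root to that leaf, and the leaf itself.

Answer: 1.0.0 : false

Derivation:
let x : Int
  unify Bool ~ Bool
\y._ : a -> Bool
\z._ : b -> Bool
  unify a -> Bool ~ b -> Bool
  unify a ~ b
  unify Bool ~ Bool
  unify Bool ~ Int
  FAIL: mismatch Bool ~ Int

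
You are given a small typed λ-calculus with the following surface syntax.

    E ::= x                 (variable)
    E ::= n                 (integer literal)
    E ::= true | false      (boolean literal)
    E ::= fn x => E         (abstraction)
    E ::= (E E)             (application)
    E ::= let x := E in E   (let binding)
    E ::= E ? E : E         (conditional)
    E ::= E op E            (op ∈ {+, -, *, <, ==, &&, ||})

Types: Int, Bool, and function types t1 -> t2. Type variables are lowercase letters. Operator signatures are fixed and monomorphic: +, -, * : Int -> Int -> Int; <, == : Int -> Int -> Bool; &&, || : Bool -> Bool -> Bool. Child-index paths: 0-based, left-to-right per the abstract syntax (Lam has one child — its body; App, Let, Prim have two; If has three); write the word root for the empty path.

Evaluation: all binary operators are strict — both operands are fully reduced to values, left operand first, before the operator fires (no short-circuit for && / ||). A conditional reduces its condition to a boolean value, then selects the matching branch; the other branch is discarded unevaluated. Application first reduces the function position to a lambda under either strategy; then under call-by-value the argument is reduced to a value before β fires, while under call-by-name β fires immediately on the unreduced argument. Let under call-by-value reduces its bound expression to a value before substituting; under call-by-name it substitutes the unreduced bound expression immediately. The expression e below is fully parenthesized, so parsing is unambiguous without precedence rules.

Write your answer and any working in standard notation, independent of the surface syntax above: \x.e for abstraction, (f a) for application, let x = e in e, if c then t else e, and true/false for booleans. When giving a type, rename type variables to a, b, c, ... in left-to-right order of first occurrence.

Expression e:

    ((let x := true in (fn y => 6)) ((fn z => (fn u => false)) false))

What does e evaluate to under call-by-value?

Trace:
step 0: ((let x = true in (\y.6)) ((\z.(\u.false)) false))
step 1: [let@0] ((\y.6) ((\z.(\u.false)) false))
step 2: [beta@1] ((\y.6) (\u.false))
step 3: [beta@root] 6

Answer: 6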